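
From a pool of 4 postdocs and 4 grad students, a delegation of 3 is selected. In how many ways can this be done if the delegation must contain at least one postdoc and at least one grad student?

48

Unrestricted: C(8,3) = 56 ways to pick any 3 of the 8.
Selections missing a whole group: no postdocs → C(4,3) = 4; no grad students → C(4,3) = 4.
Both groups omitted at once is impossible, so 56 − 8 = 48.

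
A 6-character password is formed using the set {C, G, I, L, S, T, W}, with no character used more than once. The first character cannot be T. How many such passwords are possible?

The first character has 7−1 = 6 choices (anything except T).
The remaining 5 characters are filled from the other 6 symbols without repetition: 6 × 5 × 4 × 3 × 2 = 720.
Total: 6 × 720 = 4320.

4320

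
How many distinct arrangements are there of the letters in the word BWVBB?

The 5 letters of BWVBB have repeats: B appearing 3 times.
So there are 5! / (3!) = 20 distinguishable arrangements.

20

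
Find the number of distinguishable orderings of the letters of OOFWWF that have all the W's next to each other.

30

Treat the 2 copies of W as a single block. The multiset to arrange is then {WW, F, F, O, O}, 5 items in all.
That gives (5)!/(2!·2!) = 30 arrangements.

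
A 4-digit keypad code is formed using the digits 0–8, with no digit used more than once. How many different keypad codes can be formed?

3024

This is a permutation of 4 out of 9: P(9,4) = 9!/5!.
9 × 8 × 7 × 6 = 3024.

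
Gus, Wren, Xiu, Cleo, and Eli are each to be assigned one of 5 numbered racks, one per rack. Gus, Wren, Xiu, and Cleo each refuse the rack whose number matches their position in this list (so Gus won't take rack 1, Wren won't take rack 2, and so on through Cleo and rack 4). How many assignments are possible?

Let Aᵢ (for 1 ≤ i ≤ 4) be the placements that put person i in their forbidden rack. Any j of these fix j positions, leaving (5−j)! ways to fill the rest, and there are C(4,j) ways to pick which j.
By inclusion–exclusion, the number of valid placements is Σ_{j=0}^{4} (−1)^j C(4,j)·(5−j)!.
Computing: 120 − 96 + 36 − 8 + 1 = 53.

53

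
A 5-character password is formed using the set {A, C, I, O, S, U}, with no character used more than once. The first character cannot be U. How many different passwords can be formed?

600

The first character has 6−1 = 5 choices (anything except U).
The remaining 4 characters are filled from the other 5 symbols without repetition: 5 × 4 × 3 × 2 = 120.
Total: 5 × 120 = 600.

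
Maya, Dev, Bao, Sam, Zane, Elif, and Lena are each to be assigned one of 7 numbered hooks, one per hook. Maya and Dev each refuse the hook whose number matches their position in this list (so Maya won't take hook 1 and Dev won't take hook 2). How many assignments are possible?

Let Aᵢ (for i ∈ {1, 2}) be the placements that put person i in their forbidden hook. Any j of these fix j positions, leaving (7−j)! ways to fill the rest, and there are C(2,j) ways to pick which j.
By inclusion–exclusion, the number of valid placements is Σ_{j=0}^{2} (−1)^j C(2,j)·(7−j)!.
Computing: 5040 − 1440 + 120 = 3720.

3720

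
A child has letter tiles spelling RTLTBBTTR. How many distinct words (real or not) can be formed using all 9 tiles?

The 9 letters of RTLTBBTTR have repeats: B appearing twice, R appearing twice, and T appearing 4 times.
So there are 9! / (4!·2!·2!) = 3780 distinguishable arrangements.

3780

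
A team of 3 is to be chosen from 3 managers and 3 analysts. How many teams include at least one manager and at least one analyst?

18

Unrestricted: C(6,3) = 20 ways to pick any 3 of the 6.
Subtract selections that omit an entire group: no managers → C(3,3) = 1; no analysts → C(3,3) = 1.
Both groups omitted at once is impossible, so 20 − 2 = 18.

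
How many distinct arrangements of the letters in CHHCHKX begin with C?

120

With the first slot taken by C, it remains to arrange the other 6 letters (HHCHKX).
Those 6 letters have H appearing 3 times, giving (6)!/(3!) = 120.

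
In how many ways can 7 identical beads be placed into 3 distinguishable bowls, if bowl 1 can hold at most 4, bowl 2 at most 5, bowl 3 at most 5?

24

Without the upper bounds there are C(9,2) = 36 ways to split 7 among 3 bowls.
Subtract solutions that violate a single cap (substitute x_i' = x_i − (cap_i+1)): x_1 ≥ 5 gives C(4,2) = 6; x_2 ≥ 6 gives C(3,2) = 3; x_3 ≥ 6 gives C(3,2) = 3. Together 12.
No two caps can be exceeded simultaneously, so the pair terms are all 0.
By inclusion–exclusion the count is 36 − 12 + 0 = 24.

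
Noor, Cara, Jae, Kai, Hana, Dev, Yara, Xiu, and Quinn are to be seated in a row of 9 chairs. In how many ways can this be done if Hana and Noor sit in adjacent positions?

Glue Hana and Noor into one block (2 internal orders), leaving 8 units to arrange in a row.
So the count is 2·(8)! = 80640.

80640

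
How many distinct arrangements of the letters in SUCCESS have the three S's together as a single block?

Treat the 3 copies of S as a single block. The multiset to arrange is then {SSS, C, C, E, U}, 5 items in all.
That gives (5)!/(2!) = 60 arrangements.

60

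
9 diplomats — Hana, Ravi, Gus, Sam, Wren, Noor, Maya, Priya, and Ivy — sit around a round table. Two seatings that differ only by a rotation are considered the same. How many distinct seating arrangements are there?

Seat Hana anywhere (absorbing the rotational symmetry), then permute the other 8: (8)! = 40320.

40320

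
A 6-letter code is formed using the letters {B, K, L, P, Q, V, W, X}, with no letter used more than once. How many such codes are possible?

With no repetition, fill the 6 letters in order: 8 choices, then 7, down to 3.
8 × 7 × 6 × 5 × 4 × 3 = 20160.

20160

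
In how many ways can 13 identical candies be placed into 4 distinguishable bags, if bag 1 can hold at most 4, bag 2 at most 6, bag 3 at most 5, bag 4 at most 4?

75

Without the upper bounds there are C(16,3) = 560 ways to split 13 among 4 bags.
Subtract solutions that violate a single cap (substitute x_i' = x_i − (cap_i+1)): x_1 ≥ 5 gives C(11,3) = 165; x_2 ≥ 7 gives C(9,3) = 84; x_3 ≥ 6 gives C(10,3) = 120; x_4 ≥ 5 gives C(11,3) = 165. Together 534.
Add back pairs where two caps are both exceeded: 4 + 10 + 20 + 1 + 4 + 10 = 49.
By inclusion–exclusion the count is 560 − 534 + 49 = 75.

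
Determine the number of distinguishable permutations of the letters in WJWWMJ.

Letter multiplicities in WJWWMJ: J×2, M×1, W×3.
The number of distinct arrangements is 6!/(3!·2!) = 720/12 = 60.

60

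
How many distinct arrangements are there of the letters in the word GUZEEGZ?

GUZEEGZ has 7 letters with E appearing twice, G appearing twice, and Z appearing twice.
Dividing 7! = 5040 by 2!·2!·2! = 8 for the repeated letters gives 630.

630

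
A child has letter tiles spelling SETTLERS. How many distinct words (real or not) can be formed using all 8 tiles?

The 8 letters of SETTLERS have repeats: E appearing twice, S appearing twice, and T appearing twice.
Dividing 8! = 40320 by 2!·2!·2! = 8 for the repeated letters gives 5040.

5040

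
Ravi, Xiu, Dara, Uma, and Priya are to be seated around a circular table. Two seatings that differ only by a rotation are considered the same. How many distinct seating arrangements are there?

Seat Ravi anywhere (absorbing the rotational symmetry), then permute the other 4: (4)! = 24.

24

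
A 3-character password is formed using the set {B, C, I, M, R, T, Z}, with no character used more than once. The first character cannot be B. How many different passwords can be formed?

The first character has 7−1 = 6 choices (anything except B).
The remaining 2 characters are filled from the other 6 symbols without repetition: 6 × 5 = 30.
Total: 6 × 30 = 180.

180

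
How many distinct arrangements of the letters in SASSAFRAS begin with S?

1120

With the first slot taken by S, it remains to arrange the other 8 letters (ASSAFRAS).
Those 8 letters have A appearing 3 times and S appearing 3 times, giving (8)!/(3!·3!) = 1120.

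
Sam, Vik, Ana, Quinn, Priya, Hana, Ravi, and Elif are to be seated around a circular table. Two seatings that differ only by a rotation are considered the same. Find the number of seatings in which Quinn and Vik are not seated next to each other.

3600

All circular seatings of 8 people number (7)! = 5040.
Seatings with Quinn beside Vik: treat them as a block with 2 internal orders, giving 2 × (6)! = 1440.
Subtracting, 5040 − 1440 = 3600.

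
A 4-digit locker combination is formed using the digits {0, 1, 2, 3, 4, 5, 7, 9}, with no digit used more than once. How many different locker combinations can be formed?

This is a permutation of 4 out of 8: P(8,4) = 8!/4!.
That product is 8 × 7 × 6 × 5 = 1680.

1680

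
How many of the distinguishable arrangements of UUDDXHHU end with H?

Fix H in the last position and arrange the remaining 7 letters.
Those 7 letters have D appearing twice and U appearing 3 times, giving (7)!/(3!·2!) = 420.

420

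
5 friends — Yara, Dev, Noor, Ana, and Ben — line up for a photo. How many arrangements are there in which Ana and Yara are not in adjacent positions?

Of the 5! = 120 arrangements, those with Ana and Yara adjacent number 2 × 4! = 48 (treat the pair as a block with 2 internal orders).
Complementary counting: 120 − 48 = 72.

72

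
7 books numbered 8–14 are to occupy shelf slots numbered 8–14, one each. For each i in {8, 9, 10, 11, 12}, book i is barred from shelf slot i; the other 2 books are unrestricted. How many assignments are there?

2428

Let Aᵢ (for 8 ≤ i ≤ 12) be the placements that put book i in its forbidden shelf slot. Any j of these fix j positions, leaving (7−j)! ways to fill the rest, and there are C(5,j) ways to pick which j.
By inclusion–exclusion, the number of valid placements is Σ_{j=0}^{5} (−1)^j C(5,j)·(7−j)!.
Computing: 5040 − 3600 + 1200 − 240 + 30 − 2 = 2428.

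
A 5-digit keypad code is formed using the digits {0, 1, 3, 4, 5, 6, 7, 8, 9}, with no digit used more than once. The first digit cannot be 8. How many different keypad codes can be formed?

13440

The first digit has 9−1 = 8 choices (anything except 8).
The remaining 4 digits are filled from the other 8 symbols without repetition: 8 × 7 × 6 × 5 = 1680.
Total: 8 × 1680 = 13440.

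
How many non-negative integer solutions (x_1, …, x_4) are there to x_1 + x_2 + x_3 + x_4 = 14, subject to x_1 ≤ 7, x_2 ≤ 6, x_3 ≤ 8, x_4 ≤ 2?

121

Without the upper bounds there are C(17,3) = 680 ways to split 14 among 4 variables.
Subtract solutions that violate a single cap (substitute x_i' = x_i − (cap_i+1)): x_1 ≥ 8 gives C(9,3) = 84; x_2 ≥ 7 gives C(10,3) = 120; x_3 ≥ 9 gives C(8,3) = 56; x_4 ≥ 3 gives C(14,3) = 364. Together 624.
Add back pairs where two caps are both exceeded: 0 + 0 + 20 + 0 + 35 + 10 = 65.
By inclusion–exclusion the count is 680 − 624 + 65 = 121.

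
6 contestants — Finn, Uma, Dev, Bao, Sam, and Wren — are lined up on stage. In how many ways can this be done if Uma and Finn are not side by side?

Of the 6! = 720 arrangements, those with Uma and Finn adjacent number 2 × 5! = 240 (treat the pair as a block with 2 internal orders).
So 720 − 240 = 480 arrangements keep them apart.

480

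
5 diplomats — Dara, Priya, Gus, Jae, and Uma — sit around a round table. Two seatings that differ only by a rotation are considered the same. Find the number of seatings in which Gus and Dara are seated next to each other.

Glue Gus and Dara into a block (2 internal orders). Seating 4 units around a circle gives (3)! arrangements.
So 2 × (3)! = 2 × 6 = 12.

12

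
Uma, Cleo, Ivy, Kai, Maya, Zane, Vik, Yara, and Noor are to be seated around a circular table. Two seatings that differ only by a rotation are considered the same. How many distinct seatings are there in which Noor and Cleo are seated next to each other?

10080

Treat {Noor, Cleo} as one unit (2 internal orders) and seat the resulting 8 units around the table: (7)! circular arrangements.
So 2 × (7)! = 2 × 5040 = 10080.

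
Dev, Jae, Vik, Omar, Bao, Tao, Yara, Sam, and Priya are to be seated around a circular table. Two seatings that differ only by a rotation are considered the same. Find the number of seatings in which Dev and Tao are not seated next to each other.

30240

Without the restriction there are (8)! = 40320 seatings.
Those with Dev next to Tao: fuse the pair into one unit and seat 8 units around a circle — 2·(7)! = 10080.
Subtracting, 40320 − 10080 = 30240.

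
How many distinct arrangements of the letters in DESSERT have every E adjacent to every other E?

Treat the 2 copies of E as a single block. The multiset to arrange is then {EE, D, R, S, S, T}, 6 items in all.
That gives (6)!/(2!) = 360 arrangements.

360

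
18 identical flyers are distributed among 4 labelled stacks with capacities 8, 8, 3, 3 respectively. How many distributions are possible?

Without the upper bounds there are C(21,3) = 1330 ways to split 18 among 4 stacks.
Subtract solutions that violate a single cap (substitute x_i' = x_i − (cap_i+1)): x_1 ≥ 9 gives C(12,3) = 220; x_2 ≥ 9 gives C(12,3) = 220; x_3 ≥ 4 gives C(17,3) = 680; x_4 ≥ 4 gives C(17,3) = 680. Together 1800.
Add back pairs where two caps are both exceeded: 1 + 56 + 56 + 56 + 56 + 286 = 511.
Subtract triples: 0 + 0 + 4 + 4 = 8.
By inclusion–exclusion the count is 1330 − 1800 + 511 − 8 = 33.

33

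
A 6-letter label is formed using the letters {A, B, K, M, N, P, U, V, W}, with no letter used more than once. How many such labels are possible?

60480

Choose and order 6 of the 9 symbols: the first letter has 9 options, the next 8, and so on down to 4.
9 × 8 × 7 × 6 × 5 × 4 = 60480.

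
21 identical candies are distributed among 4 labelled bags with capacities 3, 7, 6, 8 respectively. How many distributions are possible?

20

Without the upper bounds there are C(24,3) = 2024 ways to split 21 among 4 bags.
Subtract solutions that violate a single cap (substitute x_i' = x_i − (cap_i+1)): x_1 ≥ 4 gives C(20,3) = 1140; x_2 ≥ 8 gives C(16,3) = 560; x_3 ≥ 7 gives C(17,3) = 680; x_4 ≥ 9 gives C(15,3) = 455. Together 2835.
Add back pairs where two caps are both exceeded: 220 + 286 + 165 + 84 + 35 + 56 = 846.
Subtract triples: 10 + 1 + 4 + 0 = 15.
By inclusion–exclusion the count is 2024 − 2835 + 846 − 15 = 20.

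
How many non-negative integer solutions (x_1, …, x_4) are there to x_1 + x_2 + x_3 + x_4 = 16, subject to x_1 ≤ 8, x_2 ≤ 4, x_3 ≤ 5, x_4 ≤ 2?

19

Ignoring the caps, the number of non-negative solutions to x_1+…+x_4 = 16 is C(19,3) = 969.
Subtract solutions that violate a single cap (substitute x_i' = x_i − (cap_i+1)): x_1 ≥ 9 gives C(10,3) = 120; x_2 ≥ 5 gives C(14,3) = 364; x_3 ≥ 6 gives C(13,3) = 286; x_4 ≥ 3 gives C(16,3) = 560. Together 1330.
Add back pairs where two caps are both exceeded: 10 + 4 + 35 + 56 + 165 + 120 = 390.
Subtract triples: 0 + 0 + 0 + 10 = 10.
By inclusion–exclusion the count is 969 − 1330 + 390 − 10 = 19.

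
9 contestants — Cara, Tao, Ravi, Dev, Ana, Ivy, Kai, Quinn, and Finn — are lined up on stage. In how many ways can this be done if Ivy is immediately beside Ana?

80640

Place the 7 others and the Ivy-Ana pair as 8 objects in a line; the pair has 2 internal arrangements.
That gives 2 × 8! = 2 × 40320 = 80640.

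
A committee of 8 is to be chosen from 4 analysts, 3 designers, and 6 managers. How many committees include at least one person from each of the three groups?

Total 8-person selections from all 13: C(13,8) = 1287.
Subtract selections that omit an entire group: no analysts → C(9,8) = 9; no designers → C(10,8) = 45; no managers → C(7,8) = 0.
Add back selections omitting two groups (i.e. drawn from a single group): C(4,8) + C(3,8) + C(6,8) = 0.
By inclusion–exclusion: 1287 − 54 + 0 = 1233.

1233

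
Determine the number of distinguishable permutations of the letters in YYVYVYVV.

70

Letter multiplicities in YYVYVYVV: V×4, Y×4.
So there are 8! / (4!·4!) = 70 distinguishable arrangements.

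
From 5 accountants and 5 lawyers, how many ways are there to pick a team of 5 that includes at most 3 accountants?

226

Split by how many accountants are chosen (0 through 3).
Sum: C(5,0)·C(5,5) + C(5,1)·C(5,4) + C(5,2)·C(5,3) + C(5,3)·C(5,2) = 1 + 25 + 100 + 100 = 226.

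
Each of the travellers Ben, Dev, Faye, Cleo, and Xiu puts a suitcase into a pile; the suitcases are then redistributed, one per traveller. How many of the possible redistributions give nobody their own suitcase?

44

This is the derangement count D_5: permutations of 5 items with no fixed point.
By inclusion–exclusion this is Σ_{j=0}^{5} (−1)^j C(5,j)·(5−j)!.
Computing: 120 − 120 + 60 − 20 + 5 − 1 = 44.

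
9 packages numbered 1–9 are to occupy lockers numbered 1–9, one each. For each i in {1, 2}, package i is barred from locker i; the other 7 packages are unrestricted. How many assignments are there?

Let Aᵢ (for i ∈ {1, 2}) be the placements that put package i in its forbidden locker. Any j of these fix j positions, leaving (9−j)! ways to fill the rest, and there are C(2,j) ways to pick which j.
By inclusion–exclusion, the number of valid placements is Σ_{j=0}^{2} (−1)^j C(2,j)·(9−j)!.
Computing: 362880 − 80640 + 5040 = 287280.

287280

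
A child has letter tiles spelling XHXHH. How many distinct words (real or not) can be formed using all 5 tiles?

Letter multiplicities in XHXHH: H×3, X×2.
The number of distinct arrangements is 5!/(3!·2!) = 120/12 = 10.

10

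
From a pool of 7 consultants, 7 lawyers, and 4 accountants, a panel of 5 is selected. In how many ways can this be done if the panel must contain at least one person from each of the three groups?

5684

Unrestricted: C(18,5) = 8568 ways to pick any 5 of the 18.
Subtract selections that omit an entire group: no consultants → C(11,5) = 462; no lawyers → C(11,5) = 462; no accountants → C(14,5) = 2002.
Add back selections omitting two groups (i.e. drawn from a single group): C(7,5) + C(7,5) + C(4,5) = 42.
By inclusion–exclusion: 8568 − 2926 + 42 = 5684.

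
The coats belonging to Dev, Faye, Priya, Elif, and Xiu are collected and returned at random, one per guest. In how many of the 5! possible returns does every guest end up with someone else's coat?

This is the derangement count D_5: permutations of 5 items with no fixed point.
By inclusion–exclusion this is Σ_{j=0}^{5} (−1)^j C(5,j)·(5−j)!.
Computing: 120 − 120 + 60 − 20 + 5 − 1 = 44.

44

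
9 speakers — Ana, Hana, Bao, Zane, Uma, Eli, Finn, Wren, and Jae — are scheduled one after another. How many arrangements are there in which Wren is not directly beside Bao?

There are 9! = 362880 arrangements in all. If Wren and Bao are adjacent, merging them into one block gives 2·(8)! = 80640 arrangements.
Complementary counting: 362880 − 80640 = 282240.

282240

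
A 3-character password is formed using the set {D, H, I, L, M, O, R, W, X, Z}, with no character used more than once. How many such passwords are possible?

720

Choose and order 3 of the 10 symbols: the first character has 10 options, the next 9, then 8.
That product is 10 × 9 × 8 = 720.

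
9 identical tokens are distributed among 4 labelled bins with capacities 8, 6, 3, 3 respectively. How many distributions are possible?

101

By stars and bars, unrestricted non-negative solutions to x_1+…+x_4 = 9 number C(9+3,3) = 220.
Subtract solutions that violate a single cap (substitute x_i' = x_i − (cap_i+1)): x_1 ≥ 9 gives C(3,3) = 1; x_2 ≥ 7 gives C(5,3) = 10; x_3 ≥ 4 gives C(8,3) = 56; x_4 ≥ 4 gives C(8,3) = 56. Together 123.
Add back pairs where two caps are both exceeded: 0 + 0 + 0 + 0 + 0 + 4 = 4.
By inclusion–exclusion the count is 220 − 123 + 4 = 101.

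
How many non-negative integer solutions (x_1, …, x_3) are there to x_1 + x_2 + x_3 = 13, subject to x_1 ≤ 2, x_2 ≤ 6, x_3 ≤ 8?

Without the upper bounds there are C(15,2) = 105 ways to split 13 among 3 variables.
Subtract solutions that violate a single cap (substitute x_i' = x_i − (cap_i+1)): x_1 ≥ 3 gives C(12,2) = 66; x_2 ≥ 7 gives C(8,2) = 28; x_3 ≥ 9 gives C(6,2) = 15. Together 109.
Add back pairs where two caps are both exceeded: 10 + 3 + 0 = 13.
By inclusion–exclusion the count is 105 − 109 + 13 = 9.

9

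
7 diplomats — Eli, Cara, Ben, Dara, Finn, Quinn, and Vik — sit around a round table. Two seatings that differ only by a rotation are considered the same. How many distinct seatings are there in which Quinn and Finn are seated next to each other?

Glue Quinn and Finn into a block (2 internal orders). Seating 6 units around a circle gives (5)! arrangements.
So 2 × (5)! = 2 × 120 = 240.

240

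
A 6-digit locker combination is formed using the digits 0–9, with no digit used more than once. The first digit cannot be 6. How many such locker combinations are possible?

The first digit has 10−1 = 9 choices (anything except 6).
The remaining 5 digits are filled from the other 9 symbols without repetition: 9 × 8 × 7 × 6 × 5 = 15120.
Total: 9 × 15120 = 136080.

136080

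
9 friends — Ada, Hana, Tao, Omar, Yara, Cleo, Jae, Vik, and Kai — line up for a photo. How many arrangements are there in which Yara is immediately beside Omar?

80640

Treat {Yara, Omar} as a single unit. There are 8 units to order, and the pair itself can be ordered 2 ways.
That gives 2 × 8! = 2 × 40320 = 80640.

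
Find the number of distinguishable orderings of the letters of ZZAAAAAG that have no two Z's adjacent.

Total arrangements of ZZAAAAAG: 8!/(5!·2!) = 168.
Arrangements with the Z's together: treat ZZ as one letter, giving (7)!/(5!) = 42.
Subtracting, 168 − 42 = 126 arrangements keep the Z's apart.

126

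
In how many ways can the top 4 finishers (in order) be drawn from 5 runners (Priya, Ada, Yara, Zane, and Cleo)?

There are 5 choices for 1st place, 4 for 2nd, and so on down to 2 for position 4.
That gives 5 × 4 × 3 × 2 = 120.

120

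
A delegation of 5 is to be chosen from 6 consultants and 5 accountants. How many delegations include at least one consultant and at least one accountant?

Total 5-person selections from all 11: C(11,5) = 462.
Selections missing a whole group: no consultants → C(5,5) = 1; no accountants → C(6,5) = 6.
Both groups omitted at once is impossible, so 462 − 7 = 455.

455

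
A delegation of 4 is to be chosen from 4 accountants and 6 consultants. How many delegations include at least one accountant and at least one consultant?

With no constraint there are C(10,4) = 210 possible selections.
Selections missing a whole group: no accountants → C(6,4) = 15; no consultants → C(4,4) = 1.
Both groups omitted at once is impossible, so 210 − 16 = 194.

194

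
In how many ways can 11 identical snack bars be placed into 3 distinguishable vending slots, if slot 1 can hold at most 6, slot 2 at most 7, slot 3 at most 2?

Ignoring the caps, the number of non-negative solutions to x_1+…+x_3 = 11 is C(13,2) = 78.
Subtract solutions that violate a single cap (substitute x_i' = x_i − (cap_i+1)): x_1 ≥ 7 gives C(6,2) = 15; x_2 ≥ 8 gives C(5,2) = 10; x_3 ≥ 3 gives C(10,2) = 45. Together 70.
Add back pairs where two caps are both exceeded: 0 + 3 + 1 = 4.
By inclusion–exclusion the count is 78 − 70 + 4 = 12.

12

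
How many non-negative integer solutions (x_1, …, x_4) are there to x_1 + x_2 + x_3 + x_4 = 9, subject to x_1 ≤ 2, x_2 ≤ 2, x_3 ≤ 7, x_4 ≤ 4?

Ignoring the caps, the number of non-negative solutions to x_1+…+x_4 = 9 is C(12,3) = 220.
Subtract solutions that violate a single cap (substitute x_i' = x_i − (cap_i+1)): x_1 ≥ 3 gives C(9,3) = 84; x_2 ≥ 3 gives C(9,3) = 84; x_3 ≥ 8 gives C(4,3) = 4; x_4 ≥ 5 gives C(7,3) = 35. Together 207.
Add back pairs where two caps are both exceeded: 20 + 0 + 4 + 0 + 4 + 0 = 28.
By inclusion–exclusion the count is 220 − 207 + 28 = 41.

41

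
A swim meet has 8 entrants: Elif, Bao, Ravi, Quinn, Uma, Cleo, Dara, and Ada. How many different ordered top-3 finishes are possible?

336

There are 8 choices for 1st place, 7 for 2nd, and 6 for 3rd.
That gives 8 × 7 × 6 = 336.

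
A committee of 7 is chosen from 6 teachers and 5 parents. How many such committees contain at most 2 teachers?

Split by how many teachers are chosen (0 through 2).
Sum: C(6,0)·C(5,7) + C(6,1)·C(5,6) + C(6,2)·C(5,5) = 0 + 0 + 15 = 15.

15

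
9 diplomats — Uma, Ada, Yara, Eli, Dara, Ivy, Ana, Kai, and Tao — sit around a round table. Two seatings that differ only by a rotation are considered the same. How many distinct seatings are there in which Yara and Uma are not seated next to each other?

Without the restriction there are (8)! = 40320 seatings.
Those with Yara next to Uma: fuse the pair into one unit and seat 8 units around a circle — 2·(7)! = 10080.
Subtracting, 40320 − 10080 = 30240.

30240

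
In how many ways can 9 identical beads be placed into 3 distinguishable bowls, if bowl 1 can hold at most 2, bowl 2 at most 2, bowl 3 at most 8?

8

By stars and bars, unrestricted non-negative solutions to x_1+…+x_3 = 9 number C(9+2,2) = 55.
Subtract solutions that violate a single cap (substitute x_i' = x_i − (cap_i+1)): x_1 ≥ 3 gives C(8,2) = 28; x_2 ≥ 3 gives C(8,2) = 28; x_3 ≥ 9 gives C(2,2) = 1. Together 57.
Add back pairs where two caps are both exceeded: 10 + 0 + 0 = 10.
By inclusion–exclusion the count is 55 − 57 + 10 = 8.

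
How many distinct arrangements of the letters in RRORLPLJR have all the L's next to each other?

Treat the 2 copies of L as a single block. The multiset to arrange is then {LL, J, O, P, R, R, R, R}, 8 items in all.
That gives (8)!/(4!) = 1680 arrangements.

1680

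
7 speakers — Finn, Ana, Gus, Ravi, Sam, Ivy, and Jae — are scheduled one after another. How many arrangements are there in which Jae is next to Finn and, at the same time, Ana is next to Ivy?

Treat {Jae,Finn} as one block (2 orders) and {Ana,Ivy} as another (2 orders).
That leaves 5 units to arrange: 2 × 2 × 5! = 4 × 120 = 480.

480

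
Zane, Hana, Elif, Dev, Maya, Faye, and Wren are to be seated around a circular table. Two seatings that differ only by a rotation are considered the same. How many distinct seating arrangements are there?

720

Seat Zane anywhere (absorbing the rotational symmetry), then permute the other 6: (6)! = 720.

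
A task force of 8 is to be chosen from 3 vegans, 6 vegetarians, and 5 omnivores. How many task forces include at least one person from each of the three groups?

Total 8-person selections from all 14: C(14,8) = 3003.
Selections missing a whole group: no vegans → C(11,8) = 165; no vegetarians → C(8,8) = 1; no omnivores → C(9,8) = 9.
Add back selections omitting two groups (i.e. drawn from a single group): C(3,8) + C(6,8) + C(5,8) = 0.
By inclusion–exclusion: 3003 − 175 + 0 = 2828.

2828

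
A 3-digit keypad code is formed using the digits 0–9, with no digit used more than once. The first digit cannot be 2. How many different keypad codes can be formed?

648

The first digit has 10−1 = 9 choices (anything except 2).
The remaining 2 digits are filled from the other 9 symbols without repetition: 9 × 8 = 72.
Total: 9 × 72 = 648.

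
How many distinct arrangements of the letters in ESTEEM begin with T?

20

With the first slot taken by T, it remains to arrange the other 5 letters (ESEEM).
Those 5 letters have E appearing 3 times, giving (5)!/(3!) = 20.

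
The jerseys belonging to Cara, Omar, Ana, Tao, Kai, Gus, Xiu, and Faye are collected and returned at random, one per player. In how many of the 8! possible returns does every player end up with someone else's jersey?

14833

Let Aᵢ be the assignments in which player i gets their old jersey. We want the size of the complement of A₁∪…∪A_8.
By inclusion–exclusion this is Σ_{j=0}^{8} (−1)^j C(8,j)·(8−j)!.
Computing: 40320 − 40320 + 20160 − 6720 + 1680 − 336 + 56 − 8 + 1 = 14833.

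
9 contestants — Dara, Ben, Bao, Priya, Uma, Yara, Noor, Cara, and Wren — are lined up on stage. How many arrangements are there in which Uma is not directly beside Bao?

Of the 9! = 362880 arrangements, those with Uma and Bao adjacent number 2 × 8! = 80640 (treat the pair as a block with 2 internal orders).
So 362880 − 80640 = 282240 arrangements keep them apart.

282240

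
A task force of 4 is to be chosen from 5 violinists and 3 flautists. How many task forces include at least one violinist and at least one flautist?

Unrestricted: C(8,4) = 70 ways to pick any 4 of the 8.
Selections missing a whole group: no violinists → C(3,4) = 0; no flautists → C(5,4) = 5.
Both groups omitted at once is impossible, so 70 − 5 = 65.

65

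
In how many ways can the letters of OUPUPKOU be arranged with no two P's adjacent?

There are 8!/(3!·2!·2!) = 1680 arrangements of OUPUPKOU in total.
If the two P's are adjacent, glue them into one block, leaving 7 items to arrange: (7)!/(3!·2!) = 420 ways.
Hence 1680 − 420 = 1260.

1260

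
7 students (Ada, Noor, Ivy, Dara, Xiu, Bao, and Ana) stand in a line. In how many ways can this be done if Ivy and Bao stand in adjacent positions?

1440

Glue Ivy and Bao into one block (2 internal orders), leaving 6 units to arrange in a row.
That gives 2 × 6! = 2 × 720 = 1440.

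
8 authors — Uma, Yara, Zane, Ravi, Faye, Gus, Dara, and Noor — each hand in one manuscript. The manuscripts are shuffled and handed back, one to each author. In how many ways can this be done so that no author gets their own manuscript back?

This is the derangement count D_8: permutations of 8 items with no fixed point.
By inclusion–exclusion this is Σ_{j=0}^{8} (−1)^j C(8,j)·(8−j)!.
Computing: 40320 − 40320 + 20160 − 6720 + 1680 − 336 + 56 − 8 + 1 = 14833.

14833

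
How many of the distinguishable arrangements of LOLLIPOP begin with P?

420

With the first slot taken by P, it remains to arrange the other 7 letters (LOLLIOP).
Those 7 letters have L appearing 3 times and O appearing twice, giving (7)!/(3!·2!) = 420.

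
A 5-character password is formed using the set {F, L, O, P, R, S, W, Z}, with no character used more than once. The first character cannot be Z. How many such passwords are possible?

5880

The first character has 8−1 = 7 choices (anything except Z).
The remaining 4 characters are filled from the other 7 symbols without repetition: 7 × 6 × 5 × 4 = 840.
Total: 7 × 840 = 5880.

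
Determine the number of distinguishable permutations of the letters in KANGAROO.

10080

KANGAROO has 8 letters with A appearing twice and O appearing twice.
So there are 8! / (2!·2!) = 10080 distinguishable arrangements.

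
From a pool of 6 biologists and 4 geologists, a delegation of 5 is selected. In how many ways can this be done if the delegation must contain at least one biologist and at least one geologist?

With no constraint there are C(10,5) = 252 possible selections.
Subtract selections that omit an entire group: no biologists → C(4,5) = 0; no geologists → C(6,5) = 6.
Both groups omitted at once is impossible, so 252 − 6 = 246.

246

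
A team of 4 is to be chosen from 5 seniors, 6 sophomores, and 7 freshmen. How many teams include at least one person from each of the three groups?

1575

With no constraint there are C(18,4) = 3060 possible selections.
Subtract selections that omit an entire group: no seniors → C(13,4) = 715; no sophomores → C(12,4) = 495; no freshmen → C(11,4) = 330.
Add back selections omitting two groups (i.e. drawn from a single group): C(5,4) + C(6,4) + C(7,4) = 55.
By inclusion–exclusion: 3060 − 1540 + 55 = 1575.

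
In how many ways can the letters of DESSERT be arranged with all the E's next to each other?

360

Treat the 2 copies of E as a single block. The multiset to arrange is then {EE, D, R, S, S, T}, 6 items in all.
That gives (6)!/(2!) = 360 arrangements.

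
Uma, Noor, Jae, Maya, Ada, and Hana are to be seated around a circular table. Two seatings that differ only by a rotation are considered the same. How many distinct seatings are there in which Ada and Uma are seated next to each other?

Glue Ada and Uma into a block (2 internal orders). Seating 5 units around a circle gives (4)! arrangements.
So 2 × (4)! = 2 × 24 = 48.

48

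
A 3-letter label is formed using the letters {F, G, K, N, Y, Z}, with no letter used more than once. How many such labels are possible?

120

This is a permutation of 3 out of 6: P(6,3) = 6!/3!.
6 × 5 × 4 = 120.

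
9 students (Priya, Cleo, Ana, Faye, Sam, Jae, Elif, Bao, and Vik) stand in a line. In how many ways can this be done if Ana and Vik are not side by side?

282240

Of the 9! = 362880 arrangements, those with Ana and Vik adjacent number 2 × 8! = 80640 (treat the pair as a block with 2 internal orders).
Complementary counting: 362880 − 80640 = 282240.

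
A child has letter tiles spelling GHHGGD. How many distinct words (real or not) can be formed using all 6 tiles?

The 6 letters of GHHGGD have repeats: G appearing 3 times and H appearing twice.
The number of distinct arrangements is 6!/(3!·2!) = 720/12 = 60.

60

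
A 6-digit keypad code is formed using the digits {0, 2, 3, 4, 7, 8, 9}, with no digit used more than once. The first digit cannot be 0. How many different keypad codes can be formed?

4320

The first digit has 7−1 = 6 choices (anything except 0).
The remaining 5 digits are filled from the other 6 symbols without repetition: 6 × 5 × 4 × 3 × 2 = 720.
Total: 6 × 720 = 4320.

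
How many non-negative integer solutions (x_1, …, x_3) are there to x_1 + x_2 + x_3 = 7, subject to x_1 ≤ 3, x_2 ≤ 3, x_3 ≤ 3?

6

Without the upper bounds there are C(9,2) = 36 ways to split 7 among 3 variables.
Subtract solutions that violate a single cap (substitute x_i' = x_i − (cap_i+1)): x_1 ≥ 4 gives C(5,2) = 10; x_2 ≥ 4 gives C(5,2) = 10; x_3 ≥ 4 gives C(5,2) = 10. Together 30.
No two caps can be exceeded simultaneously, so the pair terms are all 0.
By inclusion–exclusion the count is 36 − 30 + 0 = 6.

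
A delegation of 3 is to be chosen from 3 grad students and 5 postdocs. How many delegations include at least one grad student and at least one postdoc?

45

Unrestricted: C(8,3) = 56 ways to pick any 3 of the 8.
Subtract selections that omit an entire group: no grad students → C(5,3) = 10; no postdocs → C(3,3) = 1.
Both groups omitted at once is impossible, so 56 − 11 = 45.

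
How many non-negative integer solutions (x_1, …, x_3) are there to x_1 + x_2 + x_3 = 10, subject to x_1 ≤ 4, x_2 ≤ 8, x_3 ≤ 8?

39

Without the upper bounds there are C(12,2) = 66 ways to split 10 among 3 variables.
Subtract solutions that violate a single cap (substitute x_i' = x_i − (cap_i+1)): x_1 ≥ 5 gives C(7,2) = 21; x_2 ≥ 9 gives C(3,2) = 3; x_3 ≥ 9 gives C(3,2) = 3. Together 27.
No two caps can be exceeded simultaneously, so the pair terms are all 0.
By inclusion–exclusion the count is 66 − 27 + 0 = 39.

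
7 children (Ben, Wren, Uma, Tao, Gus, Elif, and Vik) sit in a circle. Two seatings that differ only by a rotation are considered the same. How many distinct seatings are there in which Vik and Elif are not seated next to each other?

480

All circular seatings of 7 people number (6)! = 720.
Those with Vik next to Elif: fuse the pair into one unit and seat 6 units around a circle — 2·(5)! = 240.
Subtracting, 720 − 240 = 480.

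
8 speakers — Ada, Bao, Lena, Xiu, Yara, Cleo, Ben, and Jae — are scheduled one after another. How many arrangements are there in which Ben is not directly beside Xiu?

30240

There are 8! = 40320 arrangements in all. If Ben and Xiu are adjacent, merging them into one block gives 2·(7)! = 10080 arrangements.
Complementary counting: 40320 − 10080 = 30240.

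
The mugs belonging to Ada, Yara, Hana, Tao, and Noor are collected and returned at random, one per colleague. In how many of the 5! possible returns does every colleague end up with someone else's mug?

Count assignments avoiding every fixed point. For any j of the 5 colleagues fixed to their own mug, the other 5−j can be arranged in (5−j)! ways.
By inclusion–exclusion this is Σ_{j=0}^{5} (−1)^j C(5,j)·(5−j)!.
Computing: 120 − 120 + 60 − 20 + 5 − 1 = 44.

44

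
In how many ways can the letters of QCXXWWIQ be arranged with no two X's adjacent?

3780

There are 8!/(2!·2!·2!) = 5040 arrangements of QCXXWWIQ in total.
Arrangements with the X's together: treat XX as one letter, giving (7)!/(2!·2!) = 1260.
Subtracting, 5040 − 1260 = 3780 arrangements keep the X's apart.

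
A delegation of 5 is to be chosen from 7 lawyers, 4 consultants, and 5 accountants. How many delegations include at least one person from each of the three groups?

3010

With no constraint there are C(16,5) = 4368 possible selections.
Subtract selections that omit an entire group: no lawyers → C(9,5) = 126; no consultants → C(12,5) = 792; no accountants → C(11,5) = 462.
Add back selections omitting two groups (i.e. drawn from a single group): C(7,5) + C(4,5) + C(5,5) = 22.
By inclusion–exclusion: 4368 − 1380 + 22 = 3010.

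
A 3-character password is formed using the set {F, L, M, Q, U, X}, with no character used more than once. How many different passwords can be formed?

Choose and order 3 of the 6 symbols: the first character has 6 options, the next 5, then 4.
6 × 5 × 4 = 120.

120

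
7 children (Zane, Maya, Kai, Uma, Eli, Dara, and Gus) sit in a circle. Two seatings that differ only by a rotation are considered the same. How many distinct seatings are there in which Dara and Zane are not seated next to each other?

480

Without the restriction there are (6)! = 720 seatings.
Seatings with Dara beside Zane: treat them as a block with 2 internal orders, giving 2 × (5)! = 240.
Subtracting, 720 − 240 = 480.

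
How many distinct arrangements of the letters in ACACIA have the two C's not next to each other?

Total arrangements of ACACIA: 6!/(3!·2!) = 60.
Arrangements with the C's together: treat CC as one letter, giving (5)!/(3!) = 20.
Hence 60 − 20 = 40.

40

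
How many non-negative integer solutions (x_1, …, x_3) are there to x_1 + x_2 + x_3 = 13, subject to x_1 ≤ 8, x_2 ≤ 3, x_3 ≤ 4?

Without the upper bounds there are C(15,2) = 105 ways to split 13 among 3 variables.
Subtract solutions that violate a single cap (substitute x_i' = x_i − (cap_i+1)): x_1 ≥ 9 gives C(6,2) = 15; x_2 ≥ 4 gives C(11,2) = 55; x_3 ≥ 5 gives C(10,2) = 45. Together 115.
Add back pairs where two caps are both exceeded: 1 + 0 + 15 = 16.
By inclusion–exclusion the count is 105 − 115 + 16 = 6.

6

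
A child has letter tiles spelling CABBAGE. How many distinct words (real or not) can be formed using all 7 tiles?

CABBAGE has 7 letters with A appearing twice and B appearing twice.
So there are 7! / (2!·2!) = 1260 distinguishable arrangements.

1260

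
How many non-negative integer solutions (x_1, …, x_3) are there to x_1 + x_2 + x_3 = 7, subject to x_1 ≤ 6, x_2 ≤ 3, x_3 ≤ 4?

19

By stars and bars, unrestricted non-negative solutions to x_1+…+x_3 = 7 number C(7+2,2) = 36.
Subtract solutions that violate a single cap (substitute x_i' = x_i − (cap_i+1)): x_1 ≥ 7 gives C(2,2) = 1; x_2 ≥ 4 gives C(5,2) = 10; x_3 ≥ 5 gives C(4,2) = 6. Together 17.
No two caps can be exceeded simultaneously, so the pair terms are all 0.
By inclusion–exclusion the count is 36 − 17 + 0 = 19.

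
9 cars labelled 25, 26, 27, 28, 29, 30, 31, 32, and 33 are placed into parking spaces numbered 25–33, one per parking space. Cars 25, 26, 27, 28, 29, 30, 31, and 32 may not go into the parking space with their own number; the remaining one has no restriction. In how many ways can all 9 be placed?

Let Aᵢ (for 25 ≤ i ≤ 32) be the placements that put car i in its forbidden parking space. Any j of these fix j positions, leaving (9−j)! ways to fill the rest, and there are C(8,j) ways to pick which j.
By inclusion–exclusion, the number of valid placements is Σ_{j=0}^{8} (−1)^j C(8,j)·(9−j)!.
Computing: 362880 − 322560 + 141120 − 40320 + 8400 − 1344 + 168 − 16 + 1 = 148329.

148329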